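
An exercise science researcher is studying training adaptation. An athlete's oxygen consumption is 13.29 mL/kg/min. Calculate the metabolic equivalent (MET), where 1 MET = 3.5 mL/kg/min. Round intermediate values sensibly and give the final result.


MET = VO2 / 3.5
= 13.29 / 3.5
= 3.8 METs

3.8 METs


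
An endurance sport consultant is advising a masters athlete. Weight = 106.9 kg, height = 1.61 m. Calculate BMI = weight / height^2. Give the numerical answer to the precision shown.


height^2 = 1.61^2 = 2.5921
BMI = 106.9 / 2.5921 = 41.24 kg/m^2

41.24 kg/m^2


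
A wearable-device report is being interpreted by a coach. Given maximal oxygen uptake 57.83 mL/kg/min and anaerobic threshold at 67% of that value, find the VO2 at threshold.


Percentage as decimal = 0.67
VO2 at AT = 57.83 * 0.67 = 38.75 mL/kg/min

38.75 mL/kg/min


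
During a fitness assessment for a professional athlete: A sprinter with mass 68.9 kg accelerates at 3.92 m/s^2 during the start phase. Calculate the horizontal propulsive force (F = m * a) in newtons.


F = m * a
= 68.9 * 3.92
= 270.09 N

270.09 N


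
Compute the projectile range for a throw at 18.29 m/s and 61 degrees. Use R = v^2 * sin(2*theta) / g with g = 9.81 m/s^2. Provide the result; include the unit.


Two times the angle = 122 degrees
sin(122) = 0.848048
R = 334.5241 * 0.848048 / 9.81 = 28.919 m

28.919 m


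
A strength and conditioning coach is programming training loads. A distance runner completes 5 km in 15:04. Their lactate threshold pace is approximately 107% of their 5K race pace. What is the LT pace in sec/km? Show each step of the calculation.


Convert to seconds: 15 min 4 s = 904 s
Pace per km = 904 / 5 = 180.8 s/km
LT pace = 180.8 * 1.07 = 193.46 s/km

193.46 s/km


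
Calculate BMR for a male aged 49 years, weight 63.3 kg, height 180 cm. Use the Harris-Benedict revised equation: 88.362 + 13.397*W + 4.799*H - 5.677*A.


Substituting values:
W term = 13.397 * 63.3 = 848.0301
H term = 4.799 * 180 = 863.82
A term = 5.677 * 49 = 278.173
BMR = 1522.04 kcal/day

1522.04 kcal/day


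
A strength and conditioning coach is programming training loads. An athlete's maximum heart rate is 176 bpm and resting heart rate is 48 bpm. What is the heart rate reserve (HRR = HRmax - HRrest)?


HRR = HRmax - HRrest
= 176 - 48
= 128 bpm

128 bpm


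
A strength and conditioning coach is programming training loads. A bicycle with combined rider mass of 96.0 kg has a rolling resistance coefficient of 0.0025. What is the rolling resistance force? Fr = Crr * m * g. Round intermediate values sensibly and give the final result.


Fr = 0.0025 * 96.0 * 9.81
= 0.24 * 9.81
= 2.354 N

2.354 N


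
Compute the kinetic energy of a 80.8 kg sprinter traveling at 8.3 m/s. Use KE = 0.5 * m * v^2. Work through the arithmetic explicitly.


Velocity squared = 68.89
KE = 0.5 * 80.8 * 68.89 = 2783.16 J

2783.16 J


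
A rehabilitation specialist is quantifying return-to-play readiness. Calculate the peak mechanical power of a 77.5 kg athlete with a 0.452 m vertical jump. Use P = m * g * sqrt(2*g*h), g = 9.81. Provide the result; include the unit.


First, sqrt(2gh) = sqrt(2 * 9.81 * 0.452)
= sqrt(8.86824) = 2.977959 m/s
Power = 77.5 * 9.81 * 2.977959 = 2264.07 W

2264.07 W


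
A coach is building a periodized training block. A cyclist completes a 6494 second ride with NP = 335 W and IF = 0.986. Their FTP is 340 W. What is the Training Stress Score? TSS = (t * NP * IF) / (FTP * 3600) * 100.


t * NP * IF = 6494 * 335 * 0.986 = 2145033.14
FTP * 3600 = 1224000
TSS = (2145033.14 / 1224000) * 100 = 175.25

175.25 TSS


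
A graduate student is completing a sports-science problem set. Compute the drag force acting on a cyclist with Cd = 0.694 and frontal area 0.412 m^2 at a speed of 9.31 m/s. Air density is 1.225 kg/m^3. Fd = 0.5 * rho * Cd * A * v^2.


Step 1: v^2 = 86.6761
Step 2: Fd = 0.5 * 1.225 * 0.694 * 0.412 * 86.6761
= 15.18 N

15.18 N


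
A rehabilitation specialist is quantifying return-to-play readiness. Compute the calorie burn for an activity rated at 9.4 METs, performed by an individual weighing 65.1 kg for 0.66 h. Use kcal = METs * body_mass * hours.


Product of METs and mass = 9.4 * 65.1 = 611.94
Total kcal = 611.94 * 0.66 = 403.88 kcal

403.88 kcal


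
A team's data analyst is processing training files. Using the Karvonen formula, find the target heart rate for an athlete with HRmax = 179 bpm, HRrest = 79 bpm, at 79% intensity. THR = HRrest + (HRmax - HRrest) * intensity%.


HRR = 179 - 79 = 100
THR = 79 + 100 * 0.79
= 79 + 79.0
= 158.0 bpm

158.0 bpm


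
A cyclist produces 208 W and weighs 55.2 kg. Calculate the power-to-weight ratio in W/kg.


P/W = power / mass
= 208 / 55.2
= 3.768 W/kg

3.768 W/kg


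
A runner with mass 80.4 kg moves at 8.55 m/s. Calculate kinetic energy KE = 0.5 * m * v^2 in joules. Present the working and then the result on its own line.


v^2 = 8.55^2 = 73.1025
KE = 0.5 * 80.4 * 73.1025
= 2938.72 J

2938.72 J


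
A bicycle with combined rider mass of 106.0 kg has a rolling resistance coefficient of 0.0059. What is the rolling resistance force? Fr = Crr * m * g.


Fr = 0.0059 * 106.0 * 9.81
= 0.6254 * 9.81
= 6.135 N

6.135 N


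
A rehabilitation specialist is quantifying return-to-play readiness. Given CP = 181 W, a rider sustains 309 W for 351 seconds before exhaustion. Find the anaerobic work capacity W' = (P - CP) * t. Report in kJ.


Excess power = 309 - 181 = 128 W
Work above CP = 128 * 351 = 44928 J
W' = 44.928 kJ

44.928 kJ


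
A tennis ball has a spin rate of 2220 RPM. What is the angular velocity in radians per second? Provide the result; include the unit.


Convert RPM to rad/s: multiply by 2*pi and divide by 60
omega = 2220 * 2 * pi / 60
= 232.478 rad/s

232.478 rad/s


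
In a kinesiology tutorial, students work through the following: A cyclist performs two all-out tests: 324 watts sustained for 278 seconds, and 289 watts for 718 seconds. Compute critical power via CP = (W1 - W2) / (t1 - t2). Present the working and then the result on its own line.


W1 = P1 * t1 = 324 * 278 = 90072 J
W2 = P2 * t2 = 289 * 718 = 207502 J
CP = (90072 - 207502) / (278 - 718)
= 266.89 W

266.89 W


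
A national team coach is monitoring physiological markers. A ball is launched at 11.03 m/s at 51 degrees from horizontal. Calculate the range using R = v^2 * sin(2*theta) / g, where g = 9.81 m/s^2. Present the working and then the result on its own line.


sin(2 * 51) = sin(102) = 0.978148
v^2 = 11.03^2 = 121.6609
R = 121.6609 * 0.978148 / 9.81
= 12.131 m

12.131 m


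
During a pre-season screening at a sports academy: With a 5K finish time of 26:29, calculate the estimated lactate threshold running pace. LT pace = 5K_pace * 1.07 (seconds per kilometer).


Race duration = 1589 s for 5 km
Average pace = 1589 / 5 = 317.8 s/km
LT pace = 317.8 * 1.07
= 340.05 s/km

340.05 s/km


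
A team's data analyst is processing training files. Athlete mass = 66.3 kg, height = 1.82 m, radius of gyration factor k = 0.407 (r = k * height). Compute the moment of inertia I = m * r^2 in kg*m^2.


r = k * height = 0.407 * 1.82 = 0.74074 m
r^2 = 0.74074^2 = 0.548696
I = 66.3 * 0.548696 = 36.379 kg*m^2

36.379 kg*m^2


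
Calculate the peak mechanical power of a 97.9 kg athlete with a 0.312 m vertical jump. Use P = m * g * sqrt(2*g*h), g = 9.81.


First, sqrt(2gh) = sqrt(2 * 9.81 * 0.312)
= sqrt(6.12144) = 2.474154 m/s
Power = 97.9 * 9.81 * 2.474154 = 2376.18 W

2376.18 W


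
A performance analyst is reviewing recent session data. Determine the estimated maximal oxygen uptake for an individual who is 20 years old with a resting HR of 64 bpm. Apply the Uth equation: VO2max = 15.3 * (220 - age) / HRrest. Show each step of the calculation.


HRmax = 220 - 20 = 200
VO2max = 15.3 * (200 / 64)
= 15.3 * 3.125
= 47.81 mL/kg/min

47.81 mL/kg/min


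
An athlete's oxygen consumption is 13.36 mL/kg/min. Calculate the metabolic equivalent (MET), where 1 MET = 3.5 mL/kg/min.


MET = VO2 / 3.5
= 13.36 / 3.5
= 3.82 METs

3.82 METs


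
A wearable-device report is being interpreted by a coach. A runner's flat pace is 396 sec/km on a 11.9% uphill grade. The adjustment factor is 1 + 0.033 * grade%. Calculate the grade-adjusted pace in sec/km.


Factor = 1 + 0.033 * 11.9 = 1.3927
Adjusted pace = 396 * 1.3927
= 551.51 sec/km

551.51 s/km


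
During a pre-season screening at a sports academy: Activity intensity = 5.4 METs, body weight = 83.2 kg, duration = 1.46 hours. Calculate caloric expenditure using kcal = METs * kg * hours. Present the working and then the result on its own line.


kcal = 5.4 * 83.2 * 1.46
= 449.28 * 1.46
= 655.95 kcal

655.95 kcal


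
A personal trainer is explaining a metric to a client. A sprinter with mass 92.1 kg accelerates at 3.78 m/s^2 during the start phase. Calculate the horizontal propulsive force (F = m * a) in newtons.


F = m * a
= 92.1 * 3.78
= 348.14 N

348.14 N


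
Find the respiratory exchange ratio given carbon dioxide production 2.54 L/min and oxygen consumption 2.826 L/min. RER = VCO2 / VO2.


VCO2 = 2.54 L/min
VO2 = 2.826 L/min
RER = 2.54 / 2.826 = 0.8988

0.8988


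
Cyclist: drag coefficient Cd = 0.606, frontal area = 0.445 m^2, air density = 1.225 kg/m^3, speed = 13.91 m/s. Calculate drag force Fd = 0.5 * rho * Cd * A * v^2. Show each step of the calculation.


v^2 = 13.91^2 = 193.4881
Fd = 0.5 * 1.225 * 0.606 * 0.445 * 193.4881
= 31.959 N

31.959 N


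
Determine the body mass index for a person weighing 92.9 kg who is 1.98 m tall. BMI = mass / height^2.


BMI = mass / height^2
= 92.9 / 1.98^2
= 92.9 / 3.9204
= 23.7 kg/m^2

23.7 kg/m^2


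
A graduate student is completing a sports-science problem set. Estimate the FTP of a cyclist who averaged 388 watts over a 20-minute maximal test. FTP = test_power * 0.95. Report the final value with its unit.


FTP = 388 * 0.95 = 368.6 W

368.6 W


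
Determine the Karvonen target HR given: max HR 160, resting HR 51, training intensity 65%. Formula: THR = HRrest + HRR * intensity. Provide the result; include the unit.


HRR = HRmax - HRrest = 160 - 51 = 109
THR = 51 + 109 * 0.65
= 121.85 bpm

121.85 bpm


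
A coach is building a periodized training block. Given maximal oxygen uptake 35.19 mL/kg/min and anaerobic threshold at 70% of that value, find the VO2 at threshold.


Percentage as decimal = 0.7
VO2 at AT = 35.19 * 0.7 = 24.63 mL/kg/min

24.63 mL/kg/min


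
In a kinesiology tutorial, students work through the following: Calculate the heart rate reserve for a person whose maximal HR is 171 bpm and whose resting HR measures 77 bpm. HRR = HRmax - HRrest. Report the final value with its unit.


HRmax = 171 bpm
HRrest = 77 bpm
HRR = 171 - 77 = 94 bpm

94 bpm


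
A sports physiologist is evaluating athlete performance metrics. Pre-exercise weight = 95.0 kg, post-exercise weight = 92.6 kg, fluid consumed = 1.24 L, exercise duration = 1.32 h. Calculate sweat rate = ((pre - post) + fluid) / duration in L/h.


Weight loss = 95.0 - 92.6 = 2.4 kg (approx L)
Total sweat = 2.4 + 1.24 = 3.64 L
Sweat rate = 3.64 / 1.32 = 2.758 L/h

2.758 L/h


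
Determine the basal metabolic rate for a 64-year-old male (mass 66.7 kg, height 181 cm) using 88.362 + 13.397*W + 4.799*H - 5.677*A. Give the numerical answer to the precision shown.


BMR = 88.362 + 13.397*66.7 + 4.799*181 - 5.677*64
= 1487.23 kcal/day

1487.23 kcal/day


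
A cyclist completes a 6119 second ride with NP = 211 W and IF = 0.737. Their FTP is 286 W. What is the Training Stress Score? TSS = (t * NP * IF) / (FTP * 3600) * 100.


t * NP * IF = 6119 * 211 * 0.737 = 951547.333
FTP * 3600 = 1029600
TSS = (951547.333 / 1029600) * 100 = 92.42

92.42 TSS


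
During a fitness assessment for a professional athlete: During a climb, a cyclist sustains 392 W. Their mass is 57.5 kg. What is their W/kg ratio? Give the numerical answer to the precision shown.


Power-to-weight = 392 W / 57.5 kg
= 6.817 W/kg

6.817 W/kg


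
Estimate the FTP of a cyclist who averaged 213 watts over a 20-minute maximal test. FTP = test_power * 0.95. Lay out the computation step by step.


FTP = 213 * 0.95 = 202.35 W

202.35 W


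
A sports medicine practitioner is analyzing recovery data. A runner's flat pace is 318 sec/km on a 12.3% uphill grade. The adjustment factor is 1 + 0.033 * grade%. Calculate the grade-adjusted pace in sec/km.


Factor = 1 + 0.033 * 12.3 = 1.4059
Adjusted pace = 318 * 1.4059
= 447.08 sec/km

447.08 s/km


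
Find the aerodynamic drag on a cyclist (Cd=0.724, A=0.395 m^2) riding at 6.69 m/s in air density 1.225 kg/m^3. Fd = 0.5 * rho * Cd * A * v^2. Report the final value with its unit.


Fd = 0.5 * 1.225 * 0.724 * 0.395 * 6.69^2
= 0.5 * 1.225 * 0.724 * 0.395 * 44.7561
= 7.84 N

7.84 N


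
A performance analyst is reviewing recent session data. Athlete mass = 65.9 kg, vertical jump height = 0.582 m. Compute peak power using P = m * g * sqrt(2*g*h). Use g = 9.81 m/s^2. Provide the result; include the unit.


sqrt(2 * 9.81 * 0.582) = sqrt(11.41884) = 3.379177 m/s
P = 65.9 * 9.81 * 3.379177
= 2184.57 W

2184.57 W


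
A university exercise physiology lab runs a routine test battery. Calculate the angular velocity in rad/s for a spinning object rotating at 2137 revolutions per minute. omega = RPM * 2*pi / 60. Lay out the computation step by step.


omega = RPM * 2*pi / 60
= 2137 * 6.28318531 / 60
= 223.786 rad/s

223.786 rad/s


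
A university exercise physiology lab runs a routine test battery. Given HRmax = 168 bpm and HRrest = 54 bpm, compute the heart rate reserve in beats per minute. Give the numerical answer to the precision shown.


Heart rate reserve = maximum HR minus resting HR
HRR = 168 - 54 = 114 bpm

114 bpm


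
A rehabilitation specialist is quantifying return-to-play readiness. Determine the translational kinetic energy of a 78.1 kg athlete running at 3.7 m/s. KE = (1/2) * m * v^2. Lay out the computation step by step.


KE = 0.5 * m * v^2
= 0.5 * 78.1 * 3.7^2
= 0.5 * 78.1 * 13.69
= 534.59 J

534.59 J


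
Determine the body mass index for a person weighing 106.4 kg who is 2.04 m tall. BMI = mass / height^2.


BMI = mass / height^2
= 106.4 / 2.04^2
= 106.4 / 4.1616
= 25.57 kg/m^2

25.57 kg/m^2


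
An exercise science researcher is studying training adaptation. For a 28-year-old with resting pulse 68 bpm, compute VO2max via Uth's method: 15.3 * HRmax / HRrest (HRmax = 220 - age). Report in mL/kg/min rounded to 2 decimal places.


Step 1: HRmax = 220 - 28 = 192 bpm
Step 2: Ratio = 192 / 68 = 2.8235
Step 3: VO2max = 15.3 * 2.8235 = 43.2 mL/kg/min

43.2 mL/kg/min


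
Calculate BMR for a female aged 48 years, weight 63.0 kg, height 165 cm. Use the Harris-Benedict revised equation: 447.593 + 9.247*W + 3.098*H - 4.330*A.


Substituting values:
W term = 9.247 * 63.0 = 582.561
H term = 3.098 * 165 = 511.17
A term = 4.330 * 48 = 207.84
BMR = 1333.48 kcal/day

1333.48 kcal/day


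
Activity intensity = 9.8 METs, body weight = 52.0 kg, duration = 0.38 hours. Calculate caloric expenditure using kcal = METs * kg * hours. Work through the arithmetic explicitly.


kcal = 9.8 * 52.0 * 0.38
= 509.6 * 0.38
= 193.65 kcal

193.65 kcal


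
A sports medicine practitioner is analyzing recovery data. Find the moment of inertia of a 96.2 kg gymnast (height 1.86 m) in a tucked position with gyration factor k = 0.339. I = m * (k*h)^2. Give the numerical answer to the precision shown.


Radius of gyration = 0.339 * 1.86 = 0.63054 m
I = 96.2 * 0.63054^2
= 96.2 * 0.397581
= 38.247 kg*m^2

38.247 kg*m^2


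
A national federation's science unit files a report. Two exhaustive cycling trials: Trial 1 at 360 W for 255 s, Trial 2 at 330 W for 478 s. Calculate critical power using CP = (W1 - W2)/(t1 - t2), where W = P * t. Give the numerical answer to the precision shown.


W1 = 360 * 255 = 91800 J
W2 = 330 * 478 = 157740 J
CP = (91800 - 157740) / (255 - 478)
= -65940 / -223
= 295.7 W

295.7 W


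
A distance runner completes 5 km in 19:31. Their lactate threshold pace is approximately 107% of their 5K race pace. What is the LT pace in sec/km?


Convert to seconds: 19 min 31 s = 1171 s
Pace per km = 1171 / 5 = 234.2 s/km
LT pace = 234.2 * 1.07 = 250.59 s/km

250.59 s/km


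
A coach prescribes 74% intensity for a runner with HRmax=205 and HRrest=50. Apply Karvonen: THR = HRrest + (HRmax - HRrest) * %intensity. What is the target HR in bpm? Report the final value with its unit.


Heart rate reserve = 205 - 50 = 155
Intensity fraction = 74 / 100 = 0.74
THR = 50 + 155 * 0.74 = 164.7 bpm

164.7 bpm


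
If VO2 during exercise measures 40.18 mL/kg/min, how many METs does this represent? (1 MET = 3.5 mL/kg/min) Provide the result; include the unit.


METs = VO2 / 3.5 = 40.18 / 3.5 = 11.48

11.48 METs


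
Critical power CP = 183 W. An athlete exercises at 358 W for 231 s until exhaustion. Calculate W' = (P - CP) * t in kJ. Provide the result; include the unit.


P - CP = 358 - 183 = 175 W
W' = 175 * 231 = 40425 J
= 40425 / 1000 = 40.425 kJ

40.425 kJ


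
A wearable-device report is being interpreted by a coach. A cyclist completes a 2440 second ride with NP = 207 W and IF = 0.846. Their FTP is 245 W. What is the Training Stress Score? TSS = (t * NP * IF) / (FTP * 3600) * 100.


t * NP * IF = 2440 * 207 * 0.846 = 427297.68
FTP * 3600 = 882000
TSS = (427297.68 / 882000) * 100 = 48.45

48.45 TSS


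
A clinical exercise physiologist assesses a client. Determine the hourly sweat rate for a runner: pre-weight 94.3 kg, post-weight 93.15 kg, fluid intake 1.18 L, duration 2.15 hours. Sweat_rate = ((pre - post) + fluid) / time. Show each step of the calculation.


Mass lost = 94.3 - 93.15 = 1.15 kg
Add fluid consumed: 1.15 + 1.18 = 2.33 L total sweat
Sweat rate = 2.33 / 2.15 = 1.084 L/h

1.084 L/h


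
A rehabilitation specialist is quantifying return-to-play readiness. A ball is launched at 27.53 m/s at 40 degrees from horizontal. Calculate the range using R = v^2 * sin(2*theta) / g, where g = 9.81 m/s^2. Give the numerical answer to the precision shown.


sin(2 * 40) = sin(80) = 0.984808
v^2 = 27.53^2 = 757.9009
R = 757.9009 * 0.984808 / 9.81
= 76.084 m

76.084 m


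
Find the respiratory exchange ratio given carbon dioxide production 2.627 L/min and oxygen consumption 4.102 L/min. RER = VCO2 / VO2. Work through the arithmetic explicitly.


VCO2 = 2.627 L/min
VO2 = 4.102 L/min
RER = 2.627 / 4.102 = 0.6404

0.6404


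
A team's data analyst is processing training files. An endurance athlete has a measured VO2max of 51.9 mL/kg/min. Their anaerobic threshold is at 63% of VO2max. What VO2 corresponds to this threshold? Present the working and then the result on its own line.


Anaerobic threshold VO2 = VO2max * 63%
= 51.9 * 0.63
= 32.7 mL/kg/min

32.7 mL/kg/min


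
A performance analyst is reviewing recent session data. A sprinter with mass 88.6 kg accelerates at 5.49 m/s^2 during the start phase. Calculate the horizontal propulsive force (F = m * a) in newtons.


F = m * a
= 88.6 * 5.49
= 486.41 N

486.41 N


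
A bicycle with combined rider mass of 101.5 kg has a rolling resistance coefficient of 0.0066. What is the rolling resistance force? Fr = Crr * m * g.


Fr = 0.0066 * 101.5 * 9.81
= 0.6699 * 9.81
= 6.572 N

6.572 N


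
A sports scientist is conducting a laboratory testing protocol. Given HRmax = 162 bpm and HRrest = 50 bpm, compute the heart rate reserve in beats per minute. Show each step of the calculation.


Heart rate reserve = maximum HR minus resting HR
HRR = 162 - 50 = 112 bpm

112 bpm


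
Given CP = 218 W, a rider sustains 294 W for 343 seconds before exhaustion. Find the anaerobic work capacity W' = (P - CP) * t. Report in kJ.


Excess power = 294 - 218 = 76 W
Work above CP = 76 * 343 = 26068 J
W' = 26.068 kJ

26.068 kJ


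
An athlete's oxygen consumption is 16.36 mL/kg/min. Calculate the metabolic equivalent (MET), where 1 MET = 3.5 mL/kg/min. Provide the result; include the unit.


MET = VO2 / 3.5
= 16.36 / 3.5
= 4.67 METs

4.67 METs


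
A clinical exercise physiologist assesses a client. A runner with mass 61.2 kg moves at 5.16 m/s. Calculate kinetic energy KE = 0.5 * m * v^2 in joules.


v^2 = 5.16^2 = 26.6256
KE = 0.5 * 61.2 * 26.6256
= 814.74 J

814.74 J


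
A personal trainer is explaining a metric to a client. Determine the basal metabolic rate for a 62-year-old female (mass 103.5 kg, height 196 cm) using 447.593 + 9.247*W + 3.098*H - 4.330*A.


BMR = 447.593 + 9.247*103.5 + 3.098*196 - 4.330*62
= 1743.41 kcal/day

1743.41 kcal/day


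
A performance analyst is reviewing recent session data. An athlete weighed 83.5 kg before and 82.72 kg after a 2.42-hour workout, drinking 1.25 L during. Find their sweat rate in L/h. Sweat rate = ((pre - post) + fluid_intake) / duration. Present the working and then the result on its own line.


Body mass change = 0.78 kg
Total sweat loss = 0.78 + 1.25 = 2.03 L
Rate = 2.03 / 2.42 = 0.839 L/h

0.839 L/h


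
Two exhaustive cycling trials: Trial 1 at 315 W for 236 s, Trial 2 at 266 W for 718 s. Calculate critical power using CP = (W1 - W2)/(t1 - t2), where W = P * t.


W1 = 315 * 236 = 74340 J
W2 = 266 * 718 = 190988 J
CP = (74340 - 190988) / (236 - 718)
= -116648 / -482
= 242.01 W

242.01 W


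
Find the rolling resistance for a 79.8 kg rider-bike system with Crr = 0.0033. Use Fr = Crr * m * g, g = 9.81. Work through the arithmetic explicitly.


m * g = 79.8 * 9.81 = 782.838 N
Fr = 0.0033 * 782.838 = 2.583 N

2.583 N


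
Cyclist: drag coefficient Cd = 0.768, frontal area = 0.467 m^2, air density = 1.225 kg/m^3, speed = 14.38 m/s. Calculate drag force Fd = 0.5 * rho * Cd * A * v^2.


v^2 = 14.38^2 = 206.7844
Fd = 0.5 * 1.225 * 0.768 * 0.467 * 206.7844
= 45.426 N

45.426 N


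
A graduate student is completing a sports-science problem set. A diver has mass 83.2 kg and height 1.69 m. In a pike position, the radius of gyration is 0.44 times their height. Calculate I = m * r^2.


r = 0.44 * 1.69 = 0.7436 m
I = m * r^2 = 83.2 * 0.552941 = 46.005 kg*m^2

46.005 kg*m^2


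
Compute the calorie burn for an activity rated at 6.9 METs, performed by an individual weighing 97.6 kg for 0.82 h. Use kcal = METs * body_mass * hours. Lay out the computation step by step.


Product of METs and mass = 6.9 * 97.6 = 673.44
Total kcal = 673.44 * 0.82 = 552.22 kcal

552.22 kcal


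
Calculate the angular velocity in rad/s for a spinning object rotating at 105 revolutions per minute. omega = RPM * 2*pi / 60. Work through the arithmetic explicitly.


omega = RPM * 2*pi / 60
= 105 * 6.28318531 / 60
= 10.996 rad/s

10.996 rad/s


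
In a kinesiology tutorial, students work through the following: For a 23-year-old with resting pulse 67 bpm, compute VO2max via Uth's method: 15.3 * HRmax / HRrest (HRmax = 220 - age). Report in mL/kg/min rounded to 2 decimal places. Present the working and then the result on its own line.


Step 1: HRmax = 220 - 23 = 197 bpm
Step 2: Ratio = 197 / 67 = 2.9403
Step 3: VO2max = 15.3 * 2.9403 = 44.99 mL/kg/min

44.99 mL/kg/min


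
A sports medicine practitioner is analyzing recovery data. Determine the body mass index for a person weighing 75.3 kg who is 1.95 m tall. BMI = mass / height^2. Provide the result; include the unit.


BMI = mass / height^2
= 75.3 / 1.95^2
= 75.3 / 3.8025
= 19.8 kg/m^2

19.8 kg/m^2


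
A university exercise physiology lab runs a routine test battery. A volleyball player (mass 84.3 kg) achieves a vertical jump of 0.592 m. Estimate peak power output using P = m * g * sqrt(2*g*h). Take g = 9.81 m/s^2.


2 * g * h = 2 * 9.81 * 0.592 = 11.61504
sqrt(11.61504) = 3.408085 m/s
P = 84.3 * 9.81 * 3.408085 = 2818.43 W

2818.43 W


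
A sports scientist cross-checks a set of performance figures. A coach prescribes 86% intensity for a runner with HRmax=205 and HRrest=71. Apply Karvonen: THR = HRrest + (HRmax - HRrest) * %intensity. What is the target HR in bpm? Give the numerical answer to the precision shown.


Heart rate reserve = 205 - 71 = 134
Intensity fraction = 86 / 100 = 0.86
THR = 71 + 134 * 0.86 = 186.24 bpm

186.24 bpm


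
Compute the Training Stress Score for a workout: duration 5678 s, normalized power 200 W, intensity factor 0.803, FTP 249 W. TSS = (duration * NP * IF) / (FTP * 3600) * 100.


Product = 5678 * 200 * 0.803 = 911886.8
Base = 249 * 3600 = 896400
TSS = 911886.8 / 896400 * 100 = 101.73

101.73 TSS


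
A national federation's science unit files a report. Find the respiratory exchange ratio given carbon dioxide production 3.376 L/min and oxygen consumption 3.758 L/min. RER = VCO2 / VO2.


VCO2 = 3.376 L/min
VO2 = 3.758 L/min
RER = 3.376 / 3.758 = 0.8984

0.8984


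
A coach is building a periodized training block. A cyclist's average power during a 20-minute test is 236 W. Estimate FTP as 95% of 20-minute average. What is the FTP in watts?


FTP = 20-min power * 0.95
= 236 * 0.95
= 224.2 W

224.2 W


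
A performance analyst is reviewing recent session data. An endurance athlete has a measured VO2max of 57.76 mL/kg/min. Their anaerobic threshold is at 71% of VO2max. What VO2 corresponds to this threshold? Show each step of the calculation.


Anaerobic threshold VO2 = VO2max * 71%
= 57.76 * 0.71
= 41.01 mL/kg/min

41.01 mL/kg/min


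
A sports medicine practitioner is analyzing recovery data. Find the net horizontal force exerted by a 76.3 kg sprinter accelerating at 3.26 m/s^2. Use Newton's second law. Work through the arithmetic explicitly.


Newton's second law: F = m * a
F = 76.3 * 3.26 = 248.74 N

248.74 N


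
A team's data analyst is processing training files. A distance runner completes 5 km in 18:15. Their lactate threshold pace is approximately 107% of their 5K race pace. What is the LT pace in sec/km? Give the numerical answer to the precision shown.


Convert to seconds: 18 min 15 s = 1095 s
Pace per km = 1095 / 5 = 219.0 s/km
LT pace = 219.0 * 1.07 = 234.33 s/km

234.33 s/km


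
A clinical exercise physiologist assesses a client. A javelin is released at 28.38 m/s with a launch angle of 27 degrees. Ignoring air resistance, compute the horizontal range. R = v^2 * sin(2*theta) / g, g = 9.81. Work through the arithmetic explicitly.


Launch speed squared = 805.4244
sin(2 * 27 deg) = 0.809017
Range = 805.4244 * 0.809017 / 9.81
= 66.422 m

66.422 m


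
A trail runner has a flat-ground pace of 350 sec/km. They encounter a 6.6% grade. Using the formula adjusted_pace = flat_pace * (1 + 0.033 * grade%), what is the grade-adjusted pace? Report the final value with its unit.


Grade factor = 1 + 0.033 * 6.6 = 1.2178
Adjusted = 350 * 1.2178 = 426.23 sec/km

426.23 s/km


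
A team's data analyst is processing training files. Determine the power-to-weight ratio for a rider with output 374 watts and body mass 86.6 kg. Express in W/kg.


P/W = 374 / 86.6 = 4.319 W/kg

4.319 W/kg


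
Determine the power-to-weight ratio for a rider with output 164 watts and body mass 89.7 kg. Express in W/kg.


P/W = 164 / 89.7 = 1.828 W/kg

1.828 W/kg


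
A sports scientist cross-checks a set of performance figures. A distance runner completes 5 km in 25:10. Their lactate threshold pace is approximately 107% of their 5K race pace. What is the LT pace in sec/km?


Convert to seconds: 25 min 10 s = 1510 s
Pace per km = 1510 / 5 = 302.0 s/km
LT pace = 302.0 * 1.07 = 323.14 s/km

323.14 s/km


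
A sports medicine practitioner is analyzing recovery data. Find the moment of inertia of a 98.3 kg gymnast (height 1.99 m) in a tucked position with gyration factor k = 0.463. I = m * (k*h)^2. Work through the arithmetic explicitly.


Radius of gyration = 0.463 * 1.99 = 0.92137 m
I = 98.3 * 0.92137^2
= 98.3 * 0.848923
= 83.449 kg*m^2

83.449 kg*m^2


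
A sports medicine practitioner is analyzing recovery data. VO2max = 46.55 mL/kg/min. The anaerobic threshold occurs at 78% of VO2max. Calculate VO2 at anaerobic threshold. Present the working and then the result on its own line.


AT fraction = 78 / 100 = 0.78
AT VO2 = 46.55 * 0.78
= 36.31 mL/kg/min

36.31 mL/kg/min


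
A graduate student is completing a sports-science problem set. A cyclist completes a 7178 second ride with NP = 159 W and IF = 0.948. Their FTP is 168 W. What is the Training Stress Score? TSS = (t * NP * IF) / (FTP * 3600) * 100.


t * NP * IF = 7178 * 159 * 0.948 = 1081954.296
FTP * 3600 = 604800
TSS = (1081954.296 / 604800) * 100 = 178.89

178.89 TSS


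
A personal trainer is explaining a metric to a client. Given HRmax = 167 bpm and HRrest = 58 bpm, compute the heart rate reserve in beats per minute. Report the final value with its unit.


Heart rate reserve = maximum HR minus resting HR
HRR = 167 - 58 = 109 bpm

109 bpm


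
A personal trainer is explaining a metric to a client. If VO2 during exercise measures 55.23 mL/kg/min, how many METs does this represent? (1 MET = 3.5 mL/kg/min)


METs = VO2 / 3.5 = 55.23 / 3.5 = 15.78

15.78 METs


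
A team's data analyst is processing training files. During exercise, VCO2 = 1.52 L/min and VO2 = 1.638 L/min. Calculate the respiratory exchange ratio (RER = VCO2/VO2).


RER = VCO2 / VO2
= 1.52 / 1.638
= 0.928

0.928


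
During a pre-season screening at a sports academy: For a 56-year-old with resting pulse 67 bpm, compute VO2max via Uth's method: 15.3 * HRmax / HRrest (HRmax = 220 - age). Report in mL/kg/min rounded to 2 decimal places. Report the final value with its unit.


Step 1: HRmax = 220 - 56 = 164 bpm
Step 2: Ratio = 164 / 67 = 2.4478
Step 3: VO2max = 15.3 * 2.4478 = 37.45 mL/kg/min

37.45 mL/kg/min


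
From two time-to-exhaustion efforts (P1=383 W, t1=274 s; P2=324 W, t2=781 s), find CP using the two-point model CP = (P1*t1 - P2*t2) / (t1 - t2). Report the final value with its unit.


Work in trial 1 = 104942 J
Work in trial 2 = 253044 J
Delta work = -148102 J
Delta time = -507 s
CP = -148102 / -507 = 292.11 W

292.11 W


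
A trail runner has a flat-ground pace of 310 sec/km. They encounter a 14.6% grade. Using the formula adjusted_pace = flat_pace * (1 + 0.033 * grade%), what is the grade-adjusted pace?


Grade factor = 1 + 0.033 * 14.6 = 1.4818
Adjusted = 310 * 1.4818 = 459.36 sec/km

459.36 s/km


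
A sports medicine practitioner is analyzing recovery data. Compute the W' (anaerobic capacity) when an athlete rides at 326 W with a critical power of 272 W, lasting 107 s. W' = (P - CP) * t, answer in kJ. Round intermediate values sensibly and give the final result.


Above-CP power = 54 W
Duration = 107 s
W' = 54 * 107 = 5778 J
Convert: 5778 / 1000 = 5.778 kJ

5.778 kJ


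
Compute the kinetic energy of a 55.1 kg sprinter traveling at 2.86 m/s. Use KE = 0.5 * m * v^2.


Velocity squared = 8.1796
KE = 0.5 * 55.1 * 8.1796 = 225.35 J

225.35 J


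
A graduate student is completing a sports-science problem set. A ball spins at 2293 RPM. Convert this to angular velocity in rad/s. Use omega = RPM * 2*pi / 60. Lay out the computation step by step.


omega = 2293 * 2 * pi / 60
= 2293 * 6.28318531 / 60
= 14407.344 / 60
= 240.122 rad/s

240.122 rad/s


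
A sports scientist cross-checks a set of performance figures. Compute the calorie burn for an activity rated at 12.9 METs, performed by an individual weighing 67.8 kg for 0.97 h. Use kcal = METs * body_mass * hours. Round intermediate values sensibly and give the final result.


Product of METs and mass = 12.9 * 67.8 = 874.62
Total kcal = 874.62 * 0.97 = 848.38 kcal

848.38 kcal


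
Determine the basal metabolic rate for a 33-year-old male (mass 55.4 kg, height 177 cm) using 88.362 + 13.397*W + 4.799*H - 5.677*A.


BMR = 88.362 + 13.397*55.4 + 4.799*177 - 5.677*33
= 1492.64 kcal/day

1492.64 kcal/day


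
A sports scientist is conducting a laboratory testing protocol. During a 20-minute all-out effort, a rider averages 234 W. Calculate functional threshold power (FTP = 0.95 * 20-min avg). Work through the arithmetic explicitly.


FTP = 0.95 * 234
= 222.3 W

222.3 W


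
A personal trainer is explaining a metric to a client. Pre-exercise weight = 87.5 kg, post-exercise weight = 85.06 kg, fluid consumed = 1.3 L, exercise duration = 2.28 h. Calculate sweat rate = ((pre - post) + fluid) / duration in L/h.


Weight loss = 87.5 - 85.06 = 2.44 kg (approx L)
Total sweat = 2.44 + 1.3 = 3.74 L
Sweat rate = 3.74 / 2.28 = 1.64 L/h

1.64 L/h


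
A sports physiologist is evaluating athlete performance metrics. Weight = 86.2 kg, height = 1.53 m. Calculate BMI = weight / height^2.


height^2 = 1.53^2 = 2.3409
BMI = 86.2 / 2.3409 = 36.82 kg/m^2

36.82 kg/m^2


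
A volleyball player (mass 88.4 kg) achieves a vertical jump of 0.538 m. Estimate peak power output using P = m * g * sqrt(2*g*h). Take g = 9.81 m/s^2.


2 * g * h = 2 * 9.81 * 0.538 = 10.55556
sqrt(10.55556) = 3.248932 m/s
P = 88.4 * 9.81 * 3.248932 = 2817.49 W

2817.49 W


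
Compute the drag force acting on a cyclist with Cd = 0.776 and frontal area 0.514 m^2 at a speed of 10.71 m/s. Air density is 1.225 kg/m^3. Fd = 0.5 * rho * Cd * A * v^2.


Step 1: v^2 = 114.7041
Step 2: Fd = 0.5 * 1.225 * 0.776 * 0.514 * 114.7041
= 28.023 N

28.023 N


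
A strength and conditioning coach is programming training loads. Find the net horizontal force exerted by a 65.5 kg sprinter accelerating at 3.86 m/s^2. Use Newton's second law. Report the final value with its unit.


Newton's second law: F = m * a
F = 65.5 * 3.86 = 252.83 N

252.83 N


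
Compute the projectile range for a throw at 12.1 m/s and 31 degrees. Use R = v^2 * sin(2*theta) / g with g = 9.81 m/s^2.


Two times the angle = 62 degrees
sin(62) = 0.882948
R = 146.41 * 0.882948 / 9.81 = 13.178 m

13.178 m


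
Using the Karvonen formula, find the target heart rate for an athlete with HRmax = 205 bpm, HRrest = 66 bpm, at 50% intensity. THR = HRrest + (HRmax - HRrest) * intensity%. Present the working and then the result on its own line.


HRR = 205 - 66 = 139
THR = 66 + 139 * 0.5
= 66 + 69.5
= 135.5 bpm

135.5 bpm


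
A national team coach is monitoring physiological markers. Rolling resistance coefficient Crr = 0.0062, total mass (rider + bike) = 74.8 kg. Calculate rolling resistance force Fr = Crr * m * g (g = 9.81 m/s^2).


Fr = Crr * m * g
= 0.0062 * 74.8 * 9.81
= 4.549 N

4.549 N


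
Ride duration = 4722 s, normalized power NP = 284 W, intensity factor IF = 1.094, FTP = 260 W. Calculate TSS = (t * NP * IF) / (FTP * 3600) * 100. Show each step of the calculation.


Numerator = 4722 * 284 * 1.094 = 1467106.512
Denominator = 260 * 3600 = 936000
TSS = 1467106.512 / 936000 * 100
= 156.74

156.74 TSS


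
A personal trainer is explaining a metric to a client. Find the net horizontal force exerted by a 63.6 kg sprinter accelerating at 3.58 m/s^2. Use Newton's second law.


Newton's second law: F = m * a
F = 63.6 * 3.58 = 227.69 N

227.69 N


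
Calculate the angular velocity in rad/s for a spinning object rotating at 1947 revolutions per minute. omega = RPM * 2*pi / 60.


omega = RPM * 2*pi / 60
= 1947 * 6.28318531 / 60
= 203.889 rad/s

203.889 rad/s


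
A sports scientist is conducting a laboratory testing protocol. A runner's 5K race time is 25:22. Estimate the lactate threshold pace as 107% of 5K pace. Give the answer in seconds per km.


Total race time = 25*60 + 22 = 1522 seconds
5K pace = 1522 / 5 = 304.4 sec/km
LT pace = 304.4 * 1.07 = 325.71 sec/km

325.71 s/km


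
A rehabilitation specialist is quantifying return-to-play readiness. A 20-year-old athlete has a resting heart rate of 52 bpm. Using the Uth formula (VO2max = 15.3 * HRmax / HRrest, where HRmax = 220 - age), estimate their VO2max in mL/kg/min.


HRmax = 220 - 20 = 200 bpm
Ratio = HRmax / HRrest = 200 / 52 = 3.8462
VO2max = 15.3 * 3.8462 = 58.85 mL/kg/min

58.85 mL/kg/min


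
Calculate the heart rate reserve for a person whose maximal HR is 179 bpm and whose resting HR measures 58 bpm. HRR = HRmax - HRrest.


HRmax = 179 bpm
HRrest = 58 bpm
HRR = 179 - 58 = 121 bpm

121 bpm


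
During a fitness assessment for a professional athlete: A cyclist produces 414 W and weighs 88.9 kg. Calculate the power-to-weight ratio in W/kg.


P/W = power / mass
= 414 / 88.9
= 4.657 W/kg

4.657 W/kg


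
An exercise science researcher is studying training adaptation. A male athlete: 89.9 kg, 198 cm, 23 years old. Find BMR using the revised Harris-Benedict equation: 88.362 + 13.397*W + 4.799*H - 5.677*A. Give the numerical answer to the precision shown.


Intercept = 88.362
Weight contribution = 13.397 * 89.9 = 1204.3903
Height contribution = 4.799 * 198 = 950.202
Age contribution = 5.677 * 23 = 130.571
BMR = 88.362 + 1204.3903 + 950.202 - 130.571
= 2112.38 kcal/day

2112.38 kcal/day


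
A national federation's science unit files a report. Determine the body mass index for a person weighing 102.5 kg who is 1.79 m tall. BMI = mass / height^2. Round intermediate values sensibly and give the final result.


BMI = mass / height^2
= 102.5 / 1.79^2
= 102.5 / 3.2041
= 31.99 kg/m^2

31.99 kg/m^2


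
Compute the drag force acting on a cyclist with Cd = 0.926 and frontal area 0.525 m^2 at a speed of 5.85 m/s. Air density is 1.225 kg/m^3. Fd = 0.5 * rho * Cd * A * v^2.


Step 1: v^2 = 34.2225
Step 2: Fd = 0.5 * 1.225 * 0.926 * 0.525 * 34.2225
= 10.19 N

10.19 N


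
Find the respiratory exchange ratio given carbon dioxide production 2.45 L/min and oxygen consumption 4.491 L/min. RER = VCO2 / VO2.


VCO2 = 2.45 L/min
VO2 = 4.491 L/min
RER = 2.45 / 4.491 = 0.5455

0.5455


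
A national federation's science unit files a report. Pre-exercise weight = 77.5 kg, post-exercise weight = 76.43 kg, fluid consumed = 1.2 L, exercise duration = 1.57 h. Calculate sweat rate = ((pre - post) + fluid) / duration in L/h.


Weight loss = 77.5 - 76.43 = 1.07 kg (approx L)
Total sweat = 1.07 + 1.2 = 2.27 L
Sweat rate = 2.27 / 1.57 = 1.446 L/h

1.446 L/h


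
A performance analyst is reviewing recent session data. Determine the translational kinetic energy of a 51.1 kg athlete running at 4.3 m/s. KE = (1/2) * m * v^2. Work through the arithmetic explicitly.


KE = 0.5 * m * v^2
= 0.5 * 51.1 * 4.3^2
= 0.5 * 51.1 * 18.49
= 472.42 J

472.42 J


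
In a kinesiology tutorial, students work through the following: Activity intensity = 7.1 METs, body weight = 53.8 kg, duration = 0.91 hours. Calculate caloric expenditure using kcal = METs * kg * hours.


kcal = 7.1 * 53.8 * 0.91
= 381.98 * 0.91
= 347.6 kcal

347.6 kcal


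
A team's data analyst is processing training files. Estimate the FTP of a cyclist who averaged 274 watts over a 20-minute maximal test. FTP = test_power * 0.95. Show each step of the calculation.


FTP = 274 * 0.95 = 260.3 W

260.3 W


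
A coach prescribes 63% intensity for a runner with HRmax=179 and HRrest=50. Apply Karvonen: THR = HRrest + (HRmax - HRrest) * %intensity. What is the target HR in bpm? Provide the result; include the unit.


Heart rate reserve = 179 - 50 = 129
Intensity fraction = 63 / 100 = 0.63
THR = 50 + 129 * 0.63 = 131.27 bpm

131.27 bpm


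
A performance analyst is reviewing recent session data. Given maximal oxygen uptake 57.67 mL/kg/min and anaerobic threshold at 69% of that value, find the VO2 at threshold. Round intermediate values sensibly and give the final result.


Percentage as decimal = 0.69
VO2 at AT = 57.67 * 0.69 = 39.79 mL/kg/min

39.79 mL/kg/min


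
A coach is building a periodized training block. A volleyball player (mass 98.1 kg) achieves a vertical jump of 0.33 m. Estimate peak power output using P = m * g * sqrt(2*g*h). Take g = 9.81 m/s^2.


2 * g * h = 2 * 9.81 * 0.33 = 6.4746
sqrt(6.4746) = 2.544524 m/s
P = 98.1 * 9.81 * 2.544524 = 2448.75 W

2448.75 W


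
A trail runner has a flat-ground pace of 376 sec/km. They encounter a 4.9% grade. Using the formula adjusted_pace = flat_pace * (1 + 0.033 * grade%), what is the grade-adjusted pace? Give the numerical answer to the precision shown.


Grade factor = 1 + 0.033 * 4.9 = 1.1617
Adjusted = 376 * 1.1617 = 436.8 sec/km

436.8 s/km
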